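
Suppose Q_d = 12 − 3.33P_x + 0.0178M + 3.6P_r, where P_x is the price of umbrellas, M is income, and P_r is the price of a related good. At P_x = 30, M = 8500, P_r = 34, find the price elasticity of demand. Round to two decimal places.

-0.54

Q_d = 12 − 3.33(30) + 0.0178(8500) + 3.6(34) = 12 − 99.9 + 151.3 + 122.4 = 185.8.
∂Q_d/∂P_x = −3.33, so E_p = (−3.33)·(30/185.8) ≈ -0.54.
|E_p| < 1: demand is inelastic.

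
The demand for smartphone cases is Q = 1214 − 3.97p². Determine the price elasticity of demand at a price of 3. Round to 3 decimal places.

At p = 3, Q = 1178.27.
dQ/dp = −2·3.97·p = −23.82.
Point elasticity E = (dQ/dp)·(p/Q) = -23.82 × 3/1178.27 ≈ -0.061.
|E| < 1, so demand is inelastic at this price.

-0.061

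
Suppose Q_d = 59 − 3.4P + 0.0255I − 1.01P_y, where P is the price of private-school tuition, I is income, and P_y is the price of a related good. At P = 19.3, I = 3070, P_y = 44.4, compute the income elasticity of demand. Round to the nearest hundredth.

2.92

First evaluate Q_d: 59 − 3.4(19.3) + 0.0255(3070) − 1.01(44.4) = 59 − 65.62 + 78.285 − 44.844 = 26.821.
∂Q_d/∂I = +0.0255, so E_I = 0.0255·(3070/26.821) ≈ 2.92.
E_I > 1: normal good (luxury).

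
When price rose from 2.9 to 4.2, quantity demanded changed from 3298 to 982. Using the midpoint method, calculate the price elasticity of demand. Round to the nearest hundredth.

-2.96

%ΔQ = (982 − 3298)/[(3298 + 982)/2] = -2316/2140 ≈ -1.0822.
%Δp = (4.2 − 2.9)/[(2.9 + 4.2)/2] = 1.3/3.55 ≈ 0.3662.
Arc elasticity E = %ΔQ/%Δp ≈ -1.0822/0.3662 ≈ -2.96.
|E| > 1: demand is elastic over this range.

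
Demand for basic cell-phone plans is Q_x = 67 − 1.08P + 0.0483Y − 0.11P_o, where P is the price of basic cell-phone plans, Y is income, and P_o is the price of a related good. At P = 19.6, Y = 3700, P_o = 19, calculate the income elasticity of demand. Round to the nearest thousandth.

Evaluating quantity at (P, Y, P_o) gives Q_x = 67 − 1.08(19.6) + 0.0483(3700) − 0.11(19) = 67 − 21.168 + 178.71 − 2.09 = 222.452.
∂Q_x/∂Y = +0.0483, so E_I = 0.0483·(3700/222.452) ≈ 0.803.
E_I ∈ (0,1): normal good (necessity).

0.803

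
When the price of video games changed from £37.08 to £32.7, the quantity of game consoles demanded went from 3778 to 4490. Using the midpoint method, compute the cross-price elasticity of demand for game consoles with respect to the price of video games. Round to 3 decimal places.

%ΔQ_x = (4490 − 3778)/[(3778+4490)/2] = 712/4134 ≈ 0.1722.
%ΔP_y = (32.7 − 37.08)/[(37.08+32.7)/2] ≈ -0.1255.
E_xy = 0.1722/-0.1255 ≈ -1.372.
E_xy < 0, so game consoles and video games are complements.

-1.372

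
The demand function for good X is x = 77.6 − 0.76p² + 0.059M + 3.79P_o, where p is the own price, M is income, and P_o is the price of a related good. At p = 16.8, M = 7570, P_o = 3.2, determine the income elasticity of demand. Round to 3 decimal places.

1.388

Substituting, x = 77.6 − 0.76(16.8)² + 0.059(7570) + 3.79(3.2) = 77.6 − 214.5024 + 446.63 + 12.128 = 321.8556.
∂x/∂M = +0.059, so E_I = 0.059·(7570/321.8556) ≈ 1.388.
E_I > 1: normal good (luxury).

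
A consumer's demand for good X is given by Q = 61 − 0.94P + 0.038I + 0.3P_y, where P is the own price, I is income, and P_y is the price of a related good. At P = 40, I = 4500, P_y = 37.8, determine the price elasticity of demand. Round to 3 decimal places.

-0.183

At the given point, Q = 61 − 0.94(40) + 0.038(4500) + 0.3(37.8) = 61 − 37.6 + 171 + 11.34 = 205.74.
∂Q/∂P = −0.94, so E_p = (−0.94)·(40/205.74) ≈ -0.183.
|E_p| < 1: demand is inelastic.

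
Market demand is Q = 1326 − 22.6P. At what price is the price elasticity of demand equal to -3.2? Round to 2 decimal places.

44.70

Set −bP/(a − bP) = −3.2 ⇒ bP = 3.2(a − bP) ⇒ bP(1+3.2) = 3.2·a.
P = 3.2·1326/(22.6·4.2) ≈ 44.70.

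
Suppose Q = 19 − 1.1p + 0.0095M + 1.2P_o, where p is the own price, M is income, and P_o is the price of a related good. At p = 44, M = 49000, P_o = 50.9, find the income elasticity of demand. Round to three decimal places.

Q = 19 − 1.1(44) + 0.0095(49000) + 1.2(50.9) = 19 − 48.4 + 465.5 + 61.08 = 497.18.
∂Q/∂M = +0.0095, so E_I = 0.0095·(49000/497.18) ≈ 0.936.
E_I ∈ (0,1): normal good (necessity).

0.936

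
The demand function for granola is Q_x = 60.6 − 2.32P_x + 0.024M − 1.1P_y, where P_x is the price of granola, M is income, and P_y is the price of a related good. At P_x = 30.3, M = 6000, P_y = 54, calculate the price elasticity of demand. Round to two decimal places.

Substituting, Q_x = 60.6 − 2.32(30.3) + 0.024(6000) − 1.1(54) = 60.6 − 70.296 + 144 − 59.4 = 74.904.
∂Q_x/∂P_x = −2.32, so E_p = (−2.32)·(30.3/74.904) ≈ -0.94.
|E_p| < 1: demand is inelastic.

-0.94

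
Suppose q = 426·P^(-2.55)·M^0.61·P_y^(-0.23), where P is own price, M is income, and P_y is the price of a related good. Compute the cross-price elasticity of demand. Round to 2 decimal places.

For a Cobb–Douglas (constant-elasticity) form q = A·P_y^α·…, the elasticity with respect to P_y equals the exponent α at every point.
Here the exponent on P_y is -0.23, so the cross-price elasticity of demand is -0.23.

-0.23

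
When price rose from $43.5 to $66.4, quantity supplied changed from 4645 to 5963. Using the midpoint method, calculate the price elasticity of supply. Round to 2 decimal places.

0.60

%ΔQ = (5963 − 4645)/[(4645 + 5963)/2] = 1318/5304 ≈ 0.2485.
%ΔP = (66.4 − 43.5)/[(43.5 + 66.4)/2] = 22.9/54.95 ≈ 0.4167.
Arc elasticity E = %ΔQ/%ΔP ≈ 0.2485/0.4167 ≈ 0.60.
|E| < 1: supply is inelastic over this range.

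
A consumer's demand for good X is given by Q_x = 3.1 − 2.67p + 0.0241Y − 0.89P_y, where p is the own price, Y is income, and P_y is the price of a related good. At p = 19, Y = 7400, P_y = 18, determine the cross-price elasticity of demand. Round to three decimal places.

At the given point, Q_x = 3.1 − 2.67(19) + 0.0241(7400) − 0.89(18) = 3.1 − 50.73 + 178.34 − 16.02 = 114.69.
∂Q_x/∂P_y = −0.89, so E_xy = -0.89·(18/114.69) ≈ -0.140.
E_xy < 0: the goods are complements.

-0.140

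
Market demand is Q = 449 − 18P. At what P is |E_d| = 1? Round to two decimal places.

For linear demand Q = a − bP, E = −bP/(a − bP). |E| = 1 ⇒ bP = a − bP ⇒ P = a/(2b).
P = 449/(2·18) ≈ 12.47.

12.47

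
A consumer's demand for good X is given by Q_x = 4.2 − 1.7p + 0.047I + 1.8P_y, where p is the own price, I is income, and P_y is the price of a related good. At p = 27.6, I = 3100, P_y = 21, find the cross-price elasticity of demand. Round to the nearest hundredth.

Q_x = 4.2 − 1.7(27.6) + 0.047(3100) + 1.8(21) = 4.2 − 46.92 + 145.7 + 37.8 = 140.78.
∂Q_x/∂P_y = +1.8, so E_xy = 1.8·(21/140.78) ≈ 0.27.
E_xy > 0: the goods are substitutes.

0.27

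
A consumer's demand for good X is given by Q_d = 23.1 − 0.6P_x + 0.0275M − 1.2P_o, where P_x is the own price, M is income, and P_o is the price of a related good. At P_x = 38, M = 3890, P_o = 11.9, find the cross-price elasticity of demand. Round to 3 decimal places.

-0.154

First evaluate Q_d: 23.1 − 0.6(38) + 0.0275(3890) − 1.2(11.9) = 23.1 − 22.8 + 106.975 − 14.28 = 92.995.
∂Q_d/∂P_o = −1.2, so E_xy = -1.2·(11.9/92.995) ≈ -0.154.
E_xy < 0: the goods are complements.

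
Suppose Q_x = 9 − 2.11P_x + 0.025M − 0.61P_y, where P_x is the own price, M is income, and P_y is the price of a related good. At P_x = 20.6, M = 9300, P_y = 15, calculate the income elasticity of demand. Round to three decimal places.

1.231

At the given point, Q_x = 9 − 2.11(20.6) + 0.025(9300) − 0.61(15) = 9 − 43.466 + 232.5 − 9.15 = 188.884.
∂Q_x/∂M = +0.025, so E_I = 0.025·(9300/188.884) ≈ 1.231.
E_I > 1: normal good (luxury).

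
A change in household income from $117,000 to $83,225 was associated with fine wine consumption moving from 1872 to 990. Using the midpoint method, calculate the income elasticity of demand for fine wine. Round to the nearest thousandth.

1.827

%ΔQ = (990 − 1872)/[(1872+990)/2] = -882/1431 ≈ -0.6164.
%ΔI = (83,225 − 117,000)/[(117,000+83,225)/2] = -33775/100112.5 ≈ -0.3374.
E_I = %ΔQ/%ΔI ≈ 1.827.
E_I > 1: normal good (luxury).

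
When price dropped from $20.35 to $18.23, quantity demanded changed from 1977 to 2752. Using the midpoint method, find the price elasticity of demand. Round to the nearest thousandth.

%ΔQ = (2752 − 1977)/[(1977 + 2752)/2] = 775/2364.5 ≈ 0.3278.
%Δp = (18.23 − 20.35)/[(20.35 + 18.23)/2] = -2.12/19.29 ≈ -0.1099.
Arc elasticity E = %ΔQ/%Δp ≈ 0.3278/-0.1099 ≈ -2.982.
|E| > 1: demand is elastic over this range.

-2.982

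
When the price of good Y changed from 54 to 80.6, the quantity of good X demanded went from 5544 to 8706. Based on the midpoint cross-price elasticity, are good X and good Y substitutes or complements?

%ΔQ_x = (8706 − 5544)/[(5544+8706)/2] = 3162/7125 ≈ 0.4438.
%ΔP_y = (80.6 − 54)/[(54+80.6)/2] ≈ 0.3952.
E_xy = 0.4438/0.3952 ≈ 1.123.
E_xy > 0, so the goods are substitutes.

substitutes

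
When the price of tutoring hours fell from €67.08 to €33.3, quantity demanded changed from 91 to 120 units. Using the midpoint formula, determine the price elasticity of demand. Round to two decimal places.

-0.41

%Δq = (120 − 91)/[(91 + 120)/2] = 29/105.5 ≈ 0.2749.
%Δp = (33.3 − 67.08)/[(67.08 + 33.3)/2] = -33.78/50.19 ≈ -0.6730.
Arc elasticity E = %Δq/%Δp ≈ 0.2749/-0.6730 ≈ -0.41.
|E| < 1: demand is inelastic over this range.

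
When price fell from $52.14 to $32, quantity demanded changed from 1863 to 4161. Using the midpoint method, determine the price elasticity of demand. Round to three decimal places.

-1.594

%Δq = (4161 − 1863)/[(1863 + 4161)/2] = 2298/3012 ≈ 0.7629.
%Δp = (32 − 52.14)/[(52.14 + 32)/2] = -20.14/42.07 ≈ -0.4787.
Arc elasticity E = %Δq/%Δp ≈ 0.7629/-0.4787 ≈ -1.594.
|E| > 1: demand is elastic over this range.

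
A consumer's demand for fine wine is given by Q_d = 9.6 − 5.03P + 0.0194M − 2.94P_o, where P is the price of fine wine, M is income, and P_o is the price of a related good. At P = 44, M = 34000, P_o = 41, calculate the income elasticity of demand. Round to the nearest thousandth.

2.015

Evaluating quantity at (P, M, P_o) gives Q_d = 9.6 − 5.03(44) + 0.0194(34000) − 2.94(41) = 9.6 − 221.32 + 659.6 − 120.54 = 327.34.
∂Q_d/∂M = +0.0194, so E_I = 0.0194·(34000/327.34) ≈ 2.015.
E_I > 1: normal good (luxury).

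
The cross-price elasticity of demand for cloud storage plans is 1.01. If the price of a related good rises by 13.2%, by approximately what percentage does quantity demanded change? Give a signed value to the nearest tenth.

%ΔQ ≈ E × %ΔP_y = (1.01) × (13.2%) ≈ 13.3%.

13.3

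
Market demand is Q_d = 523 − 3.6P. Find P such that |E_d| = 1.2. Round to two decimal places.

79.24

Set −bP/(a − bP) = −1.2 ⇒ bP = 1.2(a − bP) ⇒ bP(1+1.2) = 1.2·a.
P = 1.2·523/(3.6·2.2) ≈ 79.24.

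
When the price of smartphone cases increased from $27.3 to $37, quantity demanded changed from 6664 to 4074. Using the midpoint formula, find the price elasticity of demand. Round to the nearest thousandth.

-1.599

%Δq = (4074 − 6664)/[(6664 + 4074)/2] = -2590/5369 ≈ -0.4824.
%Δp = (37 − 27.3)/[(27.3 + 37)/2] = 9.7/32.15 ≈ 0.3017.
Arc elasticity E = %Δq/%Δp ≈ -0.4824/0.3017 ≈ -1.599.
|E| > 1: demand is elastic over this range.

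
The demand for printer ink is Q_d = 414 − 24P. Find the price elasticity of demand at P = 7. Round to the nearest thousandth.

-0.683

At P = 7, Q_d = 246.
dQ_d/dP = −24.
Point elasticity E = (dQ_d/dP)·(P/Q_d) = -24 × 7/246 ≈ -0.683.
|E| < 1, so demand is inelastic at this price.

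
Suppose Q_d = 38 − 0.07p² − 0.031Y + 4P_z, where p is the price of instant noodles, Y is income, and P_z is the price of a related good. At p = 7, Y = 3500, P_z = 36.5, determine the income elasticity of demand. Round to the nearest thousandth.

Substituting, Q_d = 38 − 0.07(7)² − 0.031(3500) + 4(36.5) = 38 − 3.43 − 108.5 + 146 = 72.07.
∂Q_d/∂Y = −0.031, so E_I = -0.031·(3500/72.07) ≈ -1.505.
E_I < 0: inferior good.

-1.505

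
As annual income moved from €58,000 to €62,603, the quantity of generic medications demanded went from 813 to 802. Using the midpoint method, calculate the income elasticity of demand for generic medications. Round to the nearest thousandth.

-0.178

%ΔQ = (802 − 813)/[(813+802)/2] = -11/807.5 ≈ -0.0136.
%ΔY = (62,603 − 58,000)/[(58,000+62,603)/2] = 4603/60301.5 ≈ 0.0763.
E_I = %ΔQ/%ΔY ≈ -0.178.
E_I < 0: inferior good.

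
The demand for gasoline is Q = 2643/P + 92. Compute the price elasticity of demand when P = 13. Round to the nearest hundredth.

At P = 13, Q = 295.3077.
dQ/dP = −2643/P² = −15.6391.
Point elasticity E = (dQ/dP)·(P/Q) = -15.6391 × 13/295.3077 ≈ -0.69.
|E| < 1, so demand is inelastic at this price.

-0.69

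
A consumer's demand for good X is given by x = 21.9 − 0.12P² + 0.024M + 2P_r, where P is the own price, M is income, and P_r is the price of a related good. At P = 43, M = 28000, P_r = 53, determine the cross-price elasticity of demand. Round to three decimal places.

First evaluate x: 21.9 − 0.12(43)² + 0.024(28000) + 2(53) = 21.9 − 221.88 + 672 + 106 = 578.02.
∂x/∂P_r = +2, so E_xy = 2·(53/578.02) ≈ 0.183.
E_xy > 0: the goods are substitutes.

0.183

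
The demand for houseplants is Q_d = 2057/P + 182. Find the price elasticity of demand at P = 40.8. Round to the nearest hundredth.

-0.22

At P = 40.8, Q_d = 232.4167.
dQ_d/dP = −2057/P² = −1.2357.
Point elasticity E = (dQ_d/dP)·(P/Q_d) = -1.2357 × 40.8/232.4167 ≈ -0.22.
|E| < 1, so demand is inelastic at this price.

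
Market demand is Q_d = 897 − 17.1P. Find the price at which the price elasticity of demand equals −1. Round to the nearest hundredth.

For linear demand Q_d = a − bP, E = −bP/(a − bP). |E| = 1 ⇒ bP = a − bP ⇒ P = a/(2b).
P = 897/(2·17.1) ≈ 26.23.

26.23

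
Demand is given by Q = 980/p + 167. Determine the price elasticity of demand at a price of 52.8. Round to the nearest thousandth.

-0.100

At p = 52.8, Q = 185.5606.
dQ/dp = −980/p² = −0.3515.
Point elasticity E = (dQ/dp)·(p/Q) = -0.3515 × 52.8/185.5606 ≈ -0.100.
|E| < 1, so demand is inelastic at this price.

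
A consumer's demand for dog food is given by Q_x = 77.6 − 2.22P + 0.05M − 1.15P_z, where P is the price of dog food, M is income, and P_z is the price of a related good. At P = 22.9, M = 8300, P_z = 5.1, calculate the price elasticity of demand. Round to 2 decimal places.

Q_x = 77.6 − 2.22(22.9) + 0.05(8300) − 1.15(5.1) = 77.6 − 50.838 + 415 − 5.865 = 435.897.
∂Q_x/∂P = −2.22, so E_p = (−2.22)·(22.9/435.897) ≈ -0.12.
|E_p| < 1: demand is inelastic.

-0.12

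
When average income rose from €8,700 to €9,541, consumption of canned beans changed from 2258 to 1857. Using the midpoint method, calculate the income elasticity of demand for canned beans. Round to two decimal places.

-2.11

%ΔQ = (1857 − 2258)/[(2258+1857)/2] = -401/2057.5 ≈ -0.1949.
%ΔM = (9,541 − 8,700)/[(8,700+9,541)/2] = 841/9120.5 ≈ 0.0922.
E_I = %ΔQ/%ΔM ≈ -2.11.
E_I < 0: inferior good.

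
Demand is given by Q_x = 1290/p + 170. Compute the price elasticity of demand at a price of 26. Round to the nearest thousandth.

-0.226

At p = 26, Q_x = 219.6154.
dQ_x/dp = −1290/p² = −1.9083.
Point elasticity E = (dQ_x/dp)·(p/Q_x) = -1.9083 × 26/219.6154 ≈ -0.226.
|E| < 1, so demand is inelastic at this price.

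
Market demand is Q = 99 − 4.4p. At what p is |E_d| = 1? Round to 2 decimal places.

11.25

For linear demand Q = a − bp, E = −bp/(a − bp). |E| = 1 ⇒ bp = a − bp ⇒ p = a/(2b).
p = 99/(2·4.4) = 11.25.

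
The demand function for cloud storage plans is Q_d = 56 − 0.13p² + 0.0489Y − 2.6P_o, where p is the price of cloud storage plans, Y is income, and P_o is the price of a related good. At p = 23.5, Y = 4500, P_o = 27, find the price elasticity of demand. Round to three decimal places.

At the given point, Q_d = 56 − 0.13(23.5)² + 0.0489(4500) − 2.6(27) = 56 − 71.7925 + 220.05 − 70.2 = 134.0575.
∂Q_d/∂p = −2·0.13·p = -6.11, so E_p = -6.11·(23.5/134.0575) ≈ -1.071.
|E_p| > 1: demand is elastic.

-1.071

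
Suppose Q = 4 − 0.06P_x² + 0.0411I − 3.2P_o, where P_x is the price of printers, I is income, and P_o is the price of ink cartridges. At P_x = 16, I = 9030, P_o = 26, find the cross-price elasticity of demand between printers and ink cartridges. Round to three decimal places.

Q = 4 − 0.06(16)² + 0.0411(9030) − 3.2(26) = 4 − 15.36 + 371.133 − 83.2 = 276.573.
∂Q/∂P_o = −3.2, so E_xy = -3.2·(26/276.573) ≈ -0.301.
E_xy < 0: the goods are complements.

-0.301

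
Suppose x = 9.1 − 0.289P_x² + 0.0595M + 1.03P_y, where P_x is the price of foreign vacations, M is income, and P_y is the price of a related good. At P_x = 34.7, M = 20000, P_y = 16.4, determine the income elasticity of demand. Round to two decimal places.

1.37

At the given point, x = 9.1 − 0.289(34.7)² + 0.0595(20000) + 1.03(16.4) = 9.1 − 347.982 + 1190 + 16.892 = 868.01.
∂x/∂M = +0.0595, so E_I = 0.0595·(20000/868.01) ≈ 1.37.
E_I > 1: normal good (luxury).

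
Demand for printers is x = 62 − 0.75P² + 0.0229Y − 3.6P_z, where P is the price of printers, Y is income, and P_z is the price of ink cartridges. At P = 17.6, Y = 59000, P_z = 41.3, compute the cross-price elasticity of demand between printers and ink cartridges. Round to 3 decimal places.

First evaluate x: 62 − 0.75(17.6)² + 0.0229(59000) − 3.6(41.3) = 62 − 232.32 + 1351.1 − 148.68 = 1032.1.
∂x/∂P_z = −3.6, so E_xy = -3.6·(41.3/1032.1) ≈ -0.144.
E_xy < 0: the goods are complements.

-0.144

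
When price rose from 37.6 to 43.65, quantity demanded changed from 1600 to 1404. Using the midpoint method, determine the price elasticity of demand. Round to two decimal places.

%Δq = (1404 − 1600)/[(1600 + 1404)/2] = -196/1502 ≈ -0.1305.
%ΔP = (43.65 − 37.6)/[(37.6 + 43.65)/2] = 6.05/40.625 ≈ 0.1489.
Arc elasticity E = %Δq/%ΔP ≈ -0.1305/0.1489 ≈ -0.88.
|E| < 1: demand is inelastic over this range.

-0.88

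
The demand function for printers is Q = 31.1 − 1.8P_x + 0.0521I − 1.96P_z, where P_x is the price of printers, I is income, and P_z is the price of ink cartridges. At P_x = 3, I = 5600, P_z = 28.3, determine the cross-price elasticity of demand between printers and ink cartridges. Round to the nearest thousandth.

Evaluating quantity at (P_x, I, P_z) gives Q = 31.1 − 1.8(3) + 0.0521(5600) − 1.96(28.3) = 31.1 − 5.4 + 291.76 − 55.468 = 261.992.
∂Q/∂P_z = −1.96, so E_xy = -1.96·(28.3/261.992) ≈ -0.212.
E_xy < 0: the goods are complements.

-0.212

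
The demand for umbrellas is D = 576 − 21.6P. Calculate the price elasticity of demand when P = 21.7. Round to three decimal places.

-4.369

At P = 21.7, D = 107.28.
dD/dP = −21.6.
Point elasticity E = (dD/dP)·(P/D) = -21.6 × 21.7/107.28 ≈ -4.369.
|E| > 1, so demand is elastic at this price.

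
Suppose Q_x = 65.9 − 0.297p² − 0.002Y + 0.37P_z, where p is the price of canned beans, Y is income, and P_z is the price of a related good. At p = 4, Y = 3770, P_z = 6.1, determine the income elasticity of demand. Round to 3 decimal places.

At the given point, Q_x = 65.9 − 0.297(4)² − 0.002(3770) + 0.37(6.1) = 65.9 − 4.752 − 7.54 + 2.257 = 55.865.
∂Q_x/∂Y = −0.002, so E_I = -0.002·(3770/55.865) ≈ -0.135.
E_I < 0: inferior good.

-0.135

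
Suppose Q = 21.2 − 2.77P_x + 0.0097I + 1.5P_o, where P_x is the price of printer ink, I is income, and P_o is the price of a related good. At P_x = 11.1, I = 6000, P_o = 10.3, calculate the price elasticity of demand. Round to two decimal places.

-0.48

First evaluate Q: 21.2 − 2.77(11.1) + 0.0097(6000) + 1.5(10.3) = 21.2 − 30.747 + 58.2 + 15.45 = 64.103.
∂Q/∂P_x = −2.77, so E_p = (−2.77)·(11.1/64.103) ≈ -0.48.
|E_p| < 1: demand is inelastic.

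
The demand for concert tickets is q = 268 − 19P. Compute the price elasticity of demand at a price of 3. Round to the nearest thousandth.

-0.270

At P = 3, q = 211.
dq/dP = −19.
Point elasticity E = (dq/dP)·(P/q) = -19 × 3/211 ≈ -0.270.
|E| < 1, so demand is inelastic at this price.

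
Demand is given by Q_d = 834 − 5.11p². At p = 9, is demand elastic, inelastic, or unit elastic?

At p = 9, Q_d = 420.09.
dQ_d/dp = −2·5.11·p = −91.98.
Point elasticity E = (dQ_d/dp)·(p/Q_d) = -91.98 × 9/420.09 ≈ -1.971.
|E| ≈ 1.971 > 1, so demand is elastic.

elastic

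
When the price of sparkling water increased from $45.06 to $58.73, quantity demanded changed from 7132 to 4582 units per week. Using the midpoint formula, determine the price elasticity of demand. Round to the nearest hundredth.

-1.65

%Δq = (4582 − 7132)/[(7132 + 4582)/2] = -2550/5857 ≈ -0.4354.
%Δp = (58.73 − 45.06)/[(45.06 + 58.73)/2] = 13.67/51.895 ≈ 0.2634.
Arc elasticity E = %Δq/%Δp ≈ -0.4354/0.2634 ≈ -1.65.
|E| > 1: demand is elastic over this range.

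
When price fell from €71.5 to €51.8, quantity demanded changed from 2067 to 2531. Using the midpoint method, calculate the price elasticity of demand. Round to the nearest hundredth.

-0.63

%Δq = (2531 − 2067)/[(2067 + 2531)/2] = 464/2299 ≈ 0.2018.
%Δp = (51.8 − 71.5)/[(71.5 + 51.8)/2] = -19.7/61.65 ≈ -0.3195.
Arc elasticity E = %Δq/%Δp ≈ 0.2018/-0.3195 ≈ -0.63.
|E| < 1: demand is inelastic over this range.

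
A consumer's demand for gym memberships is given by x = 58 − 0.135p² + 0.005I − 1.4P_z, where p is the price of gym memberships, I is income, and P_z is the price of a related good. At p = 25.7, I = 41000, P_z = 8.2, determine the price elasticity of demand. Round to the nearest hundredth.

-1.10

Substituting, x = 58 − 0.135(25.7)² + 0.005(41000) − 1.4(8.2) = 58 − 89.1662 + 205 − 11.48 = 162.3539.
∂x/∂p = −2·0.135·p = -6.939, so E_p = -6.939·(25.7/162.3539) ≈ -1.10.
|E_p| > 1: demand is elastic.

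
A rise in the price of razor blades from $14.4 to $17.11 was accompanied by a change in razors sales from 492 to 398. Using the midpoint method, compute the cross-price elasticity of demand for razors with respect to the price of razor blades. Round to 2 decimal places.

-1.23

%ΔQ_x = (398 − 492)/[(492+398)/2] = -94/445 ≈ -0.2112.
%ΔP_y = (17.11 − 14.4)/[(14.4+17.11)/2] ≈ 0.1720.
E_xy = -0.2112/0.1720 ≈ -1.23.
E_xy < 0, so razors and razor blades are complements.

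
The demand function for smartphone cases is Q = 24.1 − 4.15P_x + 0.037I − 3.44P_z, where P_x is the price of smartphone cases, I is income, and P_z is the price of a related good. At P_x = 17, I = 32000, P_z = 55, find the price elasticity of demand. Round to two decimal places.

At the given point, Q = 24.1 − 4.15(17) + 0.037(32000) − 3.44(55) = 24.1 − 70.55 + 1184 − 189.2 = 948.35.
∂Q/∂P_x = −4.15, so E_p = (−4.15)·(17/948.35) ≈ -0.07.
|E_p| < 1: demand is inelastic.

-0.07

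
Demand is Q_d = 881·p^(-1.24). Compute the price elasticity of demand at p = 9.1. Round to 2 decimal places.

-1.24

For a Cobb–Douglas (constant-elasticity) form Q_d = A·p^α·…, the elasticity with respect to p equals the exponent α at every point.
Here the exponent on p is -1.24, so the price elasticity of demand is -1.24.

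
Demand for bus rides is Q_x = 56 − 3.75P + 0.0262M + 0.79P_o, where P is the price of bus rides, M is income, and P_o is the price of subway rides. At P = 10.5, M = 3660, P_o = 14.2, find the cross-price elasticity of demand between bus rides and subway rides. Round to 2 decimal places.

0.09

At the given point, Q_x = 56 − 3.75(10.5) + 0.0262(3660) + 0.79(14.2) = 56 − 39.375 + 95.892 + 11.218 = 123.735.
∂Q_x/∂P_o = +0.79, so E_xy = 0.79·(14.2/123.735) ≈ 0.09.
E_xy > 0: the goods are substitutes.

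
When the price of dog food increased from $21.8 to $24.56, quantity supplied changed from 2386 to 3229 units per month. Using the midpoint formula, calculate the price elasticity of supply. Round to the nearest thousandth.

2.522

%Δq = (3229 − 2386)/[(2386 + 3229)/2] = 843/2807.5 ≈ 0.3003.
%Δp = (24.56 − 21.8)/[(21.8 + 24.56)/2] = 2.76/23.18 ≈ 0.1191.
Arc elasticity E = %Δq/%Δp ≈ 0.3003/0.1191 ≈ 2.522.
|E| > 1: supply is elastic over this range.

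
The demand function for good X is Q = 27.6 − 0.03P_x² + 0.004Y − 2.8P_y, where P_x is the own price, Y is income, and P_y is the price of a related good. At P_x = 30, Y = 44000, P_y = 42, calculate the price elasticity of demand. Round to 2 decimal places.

-0.92

Q = 27.6 − 0.03(30)² + 0.004(44000) − 2.8(42) = 27.6 − 27 + 176 − 117.6 = 59.
∂Q/∂P_x = −2·0.03·P_x = -1.8, so E_p = -1.8·(30/59) ≈ -0.92.
|E_p| < 1: demand is inelastic.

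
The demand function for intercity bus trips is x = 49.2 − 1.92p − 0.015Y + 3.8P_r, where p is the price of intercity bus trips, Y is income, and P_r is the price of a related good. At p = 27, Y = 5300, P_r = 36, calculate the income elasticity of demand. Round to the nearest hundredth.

-1.45

Substituting, x = 49.2 − 1.92(27) − 0.015(5300) + 3.8(36) = 49.2 − 51.84 − 79.5 + 136.8 = 54.66.
∂x/∂Y = −0.015, so E_I = -0.015·(5300/54.66) ≈ -1.45.
E_I < 0: inferior good.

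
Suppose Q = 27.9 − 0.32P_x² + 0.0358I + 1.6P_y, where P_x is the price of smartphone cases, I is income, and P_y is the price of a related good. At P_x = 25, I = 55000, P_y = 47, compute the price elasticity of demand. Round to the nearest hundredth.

-0.21

Q = 27.9 − 0.32(25)² + 0.0358(55000) + 1.6(47) = 27.9 − 200 + 1969 + 75.2 = 1872.1.
∂Q/∂P_x = −2·0.32·P_x = -16, so E_p = -16·(25/1872.1) ≈ -0.21.
|E_p| < 1: demand is inelastic.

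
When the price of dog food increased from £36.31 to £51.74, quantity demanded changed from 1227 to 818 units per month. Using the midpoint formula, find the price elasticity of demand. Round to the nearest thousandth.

%ΔQ = (818 − 1227)/[(1227 + 818)/2] = -409/1022.5 ≈ -0.4000.
%Δp = (51.74 − 36.31)/[(36.31 + 51.74)/2] = 15.43/44.025 ≈ 0.3505.
Arc elasticity E = %ΔQ/%Δp ≈ -0.4000/0.3505 ≈ -1.141.
|E| > 1: demand is elastic over this range.

-1.141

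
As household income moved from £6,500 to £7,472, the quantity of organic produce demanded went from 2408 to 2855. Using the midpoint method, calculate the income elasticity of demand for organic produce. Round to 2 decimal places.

%ΔQ = (2855 − 2408)/[(2408+2855)/2] = 447/2631.5 ≈ 0.1699.
%ΔI = (7,472 − 6,500)/[(6,500+7,472)/2] = 972/6986 ≈ 0.1391.
E_I = %ΔQ/%ΔI ≈ 1.22.
E_I > 1: normal good (luxury).

1.22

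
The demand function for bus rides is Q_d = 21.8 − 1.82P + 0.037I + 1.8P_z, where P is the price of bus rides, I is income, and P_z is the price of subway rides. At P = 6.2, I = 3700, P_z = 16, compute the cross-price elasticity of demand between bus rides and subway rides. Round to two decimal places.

0.16

First evaluate Q_d: 21.8 − 1.82(6.2) + 0.037(3700) + 1.8(16) = 21.8 − 11.284 + 136.9 + 28.8 = 176.216.
∂Q_d/∂P_z = +1.8, so E_xy = 1.8·(16/176.216) ≈ 0.16.
E_xy > 0: the goods are substitutes.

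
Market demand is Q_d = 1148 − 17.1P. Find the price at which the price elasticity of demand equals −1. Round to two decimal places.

For linear demand Q_d = a − bP, E = −bP/(a − bP). |E| = 1 ⇒ bP = a − bP ⇒ P = a/(2b).
P = 1148/(2·17.1) ≈ 33.57.

33.57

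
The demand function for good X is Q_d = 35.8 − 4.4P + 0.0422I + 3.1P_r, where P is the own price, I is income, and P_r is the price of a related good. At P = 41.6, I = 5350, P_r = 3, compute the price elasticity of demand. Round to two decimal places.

-2.08

First evaluate Q_d: 35.8 − 4.4(41.6) + 0.0422(5350) + 3.1(3) = 35.8 − 183.04 + 225.77 + 9.3 = 87.83.
∂Q_d/∂P = −4.4, so E_p = (−4.4)·(41.6/87.83) ≈ -2.08.
|E_p| > 1: demand is elastic.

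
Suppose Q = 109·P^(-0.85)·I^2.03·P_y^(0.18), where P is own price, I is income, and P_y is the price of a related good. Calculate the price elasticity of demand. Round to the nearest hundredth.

For a Cobb–Douglas (constant-elasticity) form Q = A·P^α·…, the elasticity with respect to P equals the exponent α at every point.
Here the exponent on P is -0.85, so the price elasticity of demand is -0.85.

-0.85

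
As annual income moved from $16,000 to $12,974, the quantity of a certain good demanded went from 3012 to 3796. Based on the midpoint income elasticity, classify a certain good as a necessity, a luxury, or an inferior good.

inferior

%ΔQ = (3796 − 3012)/[(3012+3796)/2] = 784/3404 ≈ 0.2303.
%ΔY = (12,974 − 16,000)/[(16,000+12,974)/2] = -3026/14487 ≈ -0.2089.
E_I = %ΔQ/%ΔY ≈ -1.103.
E_I < 0: inferior good.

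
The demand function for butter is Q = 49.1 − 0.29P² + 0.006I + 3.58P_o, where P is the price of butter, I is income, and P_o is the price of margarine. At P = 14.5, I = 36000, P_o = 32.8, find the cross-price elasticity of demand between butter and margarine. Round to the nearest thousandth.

0.365

Q = 49.1 − 0.29(14.5)² + 0.006(36000) + 3.58(32.8) = 49.1 − 60.9725 + 216 + 117.424 = 321.5515.
∂Q/∂P_o = +3.58, so E_xy = 3.58·(32.8/321.5515) ≈ 0.365.
E_xy > 0: the goods are substitutes.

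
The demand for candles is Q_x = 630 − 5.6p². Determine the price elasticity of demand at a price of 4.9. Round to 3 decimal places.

At p = 4.9, Q_x = 495.544.
dQ_x/dp = −2·5.6·p = −54.88.
Point elasticity E = (dQ_x/dp)·(p/Q_x) = -54.88 × 4.9/495.544 ≈ -0.543.
|E| < 1, so demand is inelastic at this price.

-0.543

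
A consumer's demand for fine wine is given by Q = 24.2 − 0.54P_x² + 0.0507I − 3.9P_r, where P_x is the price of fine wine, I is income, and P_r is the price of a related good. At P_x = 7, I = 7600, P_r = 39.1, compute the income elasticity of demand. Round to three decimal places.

First evaluate Q: 24.2 − 0.54(7)² + 0.0507(7600) − 3.9(39.1) = 24.2 − 26.46 + 385.32 − 152.49 = 230.57.
∂Q/∂I = +0.0507, so E_I = 0.0507·(7600/230.57) ≈ 1.671.
E_I > 1: normal good (luxury).

1.671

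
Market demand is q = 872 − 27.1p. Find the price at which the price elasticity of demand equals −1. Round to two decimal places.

For linear demand q = a − bp, E = −bp/(a − bp). |E| = 1 ⇒ bp = a − bp ⇒ p = a/(2b).
p = 872/(2·27.1) ≈ 16.09.

16.09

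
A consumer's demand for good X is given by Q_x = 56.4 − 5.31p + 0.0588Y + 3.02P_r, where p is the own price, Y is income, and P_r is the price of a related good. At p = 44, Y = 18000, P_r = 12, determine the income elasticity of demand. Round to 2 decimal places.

1.15

Q_x = 56.4 − 5.31(44) + 0.0588(18000) + 3.02(12) = 56.4 − 233.64 + 1058.4 + 36.24 = 917.4.
∂Q_x/∂Y = +0.0588, so E_I = 0.0588·(18000/917.4) ≈ 1.15.
E_I > 1: normal good (luxury).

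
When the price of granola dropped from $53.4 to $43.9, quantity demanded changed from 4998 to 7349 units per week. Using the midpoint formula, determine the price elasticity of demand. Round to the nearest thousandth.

%ΔQ = (7349 − 4998)/[(4998 + 7349)/2] = 2351/6173.5 ≈ 0.3808.
%Δp = (43.9 − 53.4)/[(53.4 + 43.9)/2] = -9.5/48.65 ≈ -0.1953.
Arc elasticity E = %ΔQ/%Δp ≈ 0.3808/-0.1953 ≈ -1.950.
|E| > 1: demand is elastic over this range.

-1.950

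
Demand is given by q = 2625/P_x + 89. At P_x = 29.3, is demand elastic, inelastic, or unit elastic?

At P_x = 29.3, q = 178.5904.
dq/dP_x = −2625/P_x² = −3.0577.
Point elasticity E = (dq/dP_x)·(P_x/q) = -3.0577 × 29.3/178.5904 ≈ -0.502.
|E| ≈ 0.502 < 1, so demand is inelastic.

inelastic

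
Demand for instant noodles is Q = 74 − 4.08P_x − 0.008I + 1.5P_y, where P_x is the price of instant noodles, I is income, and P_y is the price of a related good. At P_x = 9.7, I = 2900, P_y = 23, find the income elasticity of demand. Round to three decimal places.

Substituting, Q = 74 − 4.08(9.7) − 0.008(2900) + 1.5(23) = 74 − 39.576 − 23.2 + 34.5 = 45.724.
∂Q/∂I = −0.008, so E_I = -0.008·(2900/45.724) ≈ -0.507.
E_I < 0: inferior good.

-0.507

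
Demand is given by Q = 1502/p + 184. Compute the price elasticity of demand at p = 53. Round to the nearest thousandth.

At p = 53, Q = 212.3396.
dQ/dp = −1502/p² = −0.5347.
Point elasticity E = (dQ/dp)·(p/Q) = -0.5347 × 53/212.3396 ≈ -0.133.
|E| < 1, so demand is inelastic at this price.

-0.133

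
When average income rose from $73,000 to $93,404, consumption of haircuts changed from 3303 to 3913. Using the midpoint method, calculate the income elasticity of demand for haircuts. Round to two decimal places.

0.69

%ΔQ = (3913 − 3303)/[(3303+3913)/2] = 610/3608 ≈ 0.1691.
%ΔI = (93,404 − 73,000)/[(73,000+93,404)/2] = 20404/83202 ≈ 0.2452.
E_I = %ΔQ/%ΔI ≈ 0.69.
E_I ∈ (0,1): normal good (necessity).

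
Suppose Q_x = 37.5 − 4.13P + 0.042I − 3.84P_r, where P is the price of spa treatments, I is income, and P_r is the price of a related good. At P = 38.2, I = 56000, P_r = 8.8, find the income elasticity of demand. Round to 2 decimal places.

1.07

Substituting, Q_x = 37.5 − 4.13(38.2) + 0.042(56000) − 3.84(8.8) = 37.5 − 157.766 + 2352 − 33.792 = 2197.942.
∂Q_x/∂I = +0.042, so E_I = 0.042·(56000/2197.942) ≈ 1.07.
E_I > 1: normal good (luxury).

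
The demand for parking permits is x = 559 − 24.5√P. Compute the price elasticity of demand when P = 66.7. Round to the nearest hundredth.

-0.28

At P = 66.7, x = 358.9083.
dx/dP = −24.5/(2√P) = −24.5/(2·8.167).
Point elasticity E = (dx/dP)·(P/x) = -1.4999 × 66.7/358.9083 ≈ -0.28.
|E| < 1, so demand is inelastic at this price.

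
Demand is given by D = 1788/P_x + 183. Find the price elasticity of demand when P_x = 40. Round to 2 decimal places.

At P_x = 40, D = 227.7.
dD/dP_x = −1788/P_x² = −1.1175.
Point elasticity E = (dD/dP_x)·(P_x/D) = -1.1175 × 40/227.7 ≈ -0.20.
|E| < 1, so demand is inelastic at this price.

-0.20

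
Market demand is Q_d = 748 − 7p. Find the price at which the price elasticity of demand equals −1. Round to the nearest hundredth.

53.43

For linear demand Q_d = a − bp, E = −bp/(a − bp). |E| = 1 ⇒ bp = a − bp ⇒ p = a/(2b).
p = 748/(2·7) ≈ 53.43.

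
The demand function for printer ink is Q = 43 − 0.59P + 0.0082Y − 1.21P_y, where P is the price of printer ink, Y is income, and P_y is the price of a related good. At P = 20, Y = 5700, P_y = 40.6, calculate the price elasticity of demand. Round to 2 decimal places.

First evaluate Q: 43 − 0.59(20) + 0.0082(5700) − 1.21(40.6) = 43 − 11.8 + 46.74 − 49.126 = 28.814.
∂Q/∂P = −0.59, so E_p = (−0.59)·(20/28.814) ≈ -0.41.
|E_p| < 1: demand is inelastic.

-0.41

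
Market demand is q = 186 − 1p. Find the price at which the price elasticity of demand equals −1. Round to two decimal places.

For linear demand q = a − bp, E = −bp/(a − bp). |E| = 1 ⇒ bp = a − bp ⇒ p = a/(2b).
p = 186/(2·1) = 93.00.

93.00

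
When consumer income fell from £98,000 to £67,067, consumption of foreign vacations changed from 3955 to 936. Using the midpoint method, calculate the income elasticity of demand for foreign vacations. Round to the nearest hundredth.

%ΔQ = (936 − 3955)/[(3955+936)/2] = -3019/2445.5 ≈ -1.2345.
%ΔM = (67,067 − 98,000)/[(98,000+67,067)/2] = -30933/82533.5 ≈ -0.3748.
E_I = %ΔQ/%ΔM ≈ 3.29.
E_I > 1: normal good (luxury).

3.29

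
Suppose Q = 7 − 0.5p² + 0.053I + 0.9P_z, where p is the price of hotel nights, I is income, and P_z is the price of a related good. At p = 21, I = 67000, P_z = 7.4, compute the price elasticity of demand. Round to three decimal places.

Evaluating quantity at (p, I, P_z) gives Q = 7 − 0.5(21)² + 0.053(67000) + 0.9(7.4) = 7 − 220.5 + 3551 + 6.66 = 3344.16.
∂Q/∂p = −2·0.5·p = -21, so E_p = -21·(21/3344.16) ≈ -0.132.
|E_p| < 1: demand is inelastic.

-0.132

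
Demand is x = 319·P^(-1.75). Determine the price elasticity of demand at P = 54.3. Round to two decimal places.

-1.75

For a Cobb–Douglas (constant-elasticity) form x = A·P^α·…, the elasticity with respect to P equals the exponent α at every point.
Here the exponent on P is -1.75, so the price elasticity of demand is -1.75.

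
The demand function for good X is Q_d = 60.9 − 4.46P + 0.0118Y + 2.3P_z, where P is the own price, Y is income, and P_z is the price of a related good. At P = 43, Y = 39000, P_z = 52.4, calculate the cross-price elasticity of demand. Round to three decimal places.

0.268

First evaluate Q_d: 60.9 − 4.46(43) + 0.0118(39000) + 2.3(52.4) = 60.9 − 191.78 + 460.2 + 120.52 = 449.84.
∂Q_d/∂P_z = +2.3, so E_xy = 2.3·(52.4/449.84) ≈ 0.268.
E_xy > 0: the goods are substitutes.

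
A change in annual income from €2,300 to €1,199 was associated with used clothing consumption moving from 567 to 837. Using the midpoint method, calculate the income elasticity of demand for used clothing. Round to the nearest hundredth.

%ΔQ = (837 − 567)/[(567+837)/2] = 270/702 ≈ 0.3846.
%ΔY = (1,199 − 2,300)/[(2,300+1,199)/2] = -1101/1749.5 ≈ -0.6293.
E_I = %ΔQ/%ΔY ≈ -0.61.
E_I < 0: inferior good.

-0.61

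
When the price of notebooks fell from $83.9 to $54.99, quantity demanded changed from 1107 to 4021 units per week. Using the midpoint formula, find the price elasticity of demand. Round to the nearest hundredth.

-2.73

%ΔQ = (4021 − 1107)/[(1107 + 4021)/2] = 2914/2564 ≈ 1.1365.
%Δp = (54.99 − 83.9)/[(83.9 + 54.99)/2] = -28.91/69.445 ≈ -0.4163.
Arc elasticity E = %ΔQ/%Δp ≈ 1.1365/-0.4163 ≈ -2.73.
|E| > 1: demand is elastic over this range.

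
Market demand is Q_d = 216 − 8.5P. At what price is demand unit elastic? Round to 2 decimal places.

12.71

For linear demand Q_d = a − bP, E = −bP/(a − bP). |E| = 1 ⇒ bP = a − bP ⇒ P = a/(2b).
P = 216/(2·8.5) ≈ 12.71.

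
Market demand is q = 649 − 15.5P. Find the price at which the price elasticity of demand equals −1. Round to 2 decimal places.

For linear demand q = a − bP, E = −bP/(a − bP). |E| = 1 ⇒ bP = a − bP ⇒ P = a/(2b).
P = 649/(2·15.5) ≈ 20.94.

20.94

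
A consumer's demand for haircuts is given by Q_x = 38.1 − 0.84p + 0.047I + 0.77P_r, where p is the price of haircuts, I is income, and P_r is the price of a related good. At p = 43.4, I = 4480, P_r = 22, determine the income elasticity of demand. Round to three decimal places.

0.919

Q_x = 38.1 − 0.84(43.4) + 0.047(4480) + 0.77(22) = 38.1 − 36.456 + 210.56 + 16.94 = 229.144.
∂Q_x/∂I = +0.047, so E_I = 0.047·(4480/229.144) ≈ 0.919.
E_I ∈ (0,1): normal good (necessity).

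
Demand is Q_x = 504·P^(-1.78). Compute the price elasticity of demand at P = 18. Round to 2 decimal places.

-1.78

For a Cobb–Douglas (constant-elasticity) form Q_x = A·P^α·…, the elasticity with respect to P equals the exponent α at every point.
Here the exponent on P is -1.78, so the price elasticity of demand is -1.78.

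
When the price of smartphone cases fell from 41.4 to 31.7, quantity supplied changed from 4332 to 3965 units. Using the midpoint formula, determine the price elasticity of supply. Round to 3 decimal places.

%ΔQ = (3965 − 4332)/[(4332 + 3965)/2] = -367/4148.5 ≈ -0.0885.
%Δp = (31.7 − 41.4)/[(41.4 + 31.7)/2] = -9.7/36.55 ≈ -0.2654.
Arc elasticity E = %ΔQ/%Δp ≈ -0.0885/-0.2654 ≈ 0.333.
|E| < 1: supply is inelastic over this range.

0.333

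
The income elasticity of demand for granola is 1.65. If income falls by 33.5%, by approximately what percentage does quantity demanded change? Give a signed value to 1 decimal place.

%ΔQ ≈ E × %ΔI = (1.65) × (-33.5%) ≈ -55.3%.

-55.3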